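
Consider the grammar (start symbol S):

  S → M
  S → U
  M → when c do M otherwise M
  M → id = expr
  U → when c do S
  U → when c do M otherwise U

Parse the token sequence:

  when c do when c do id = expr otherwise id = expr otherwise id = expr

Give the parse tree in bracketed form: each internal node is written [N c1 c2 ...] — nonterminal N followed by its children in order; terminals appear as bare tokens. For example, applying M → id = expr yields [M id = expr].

[S [M when c do [M when c do [M id = expr] otherwise [M id = expr]] otherwise [M id = expr]]]

S
M
when c do M otherwise M
when c do when c do M otherwise M otherwise M
when c do when c do id = expr otherwise M otherwise M
when c do when c do id = expr otherwise id = expr otherwise M
when c do when c do id = expr otherwise id = expr otherwise id = expr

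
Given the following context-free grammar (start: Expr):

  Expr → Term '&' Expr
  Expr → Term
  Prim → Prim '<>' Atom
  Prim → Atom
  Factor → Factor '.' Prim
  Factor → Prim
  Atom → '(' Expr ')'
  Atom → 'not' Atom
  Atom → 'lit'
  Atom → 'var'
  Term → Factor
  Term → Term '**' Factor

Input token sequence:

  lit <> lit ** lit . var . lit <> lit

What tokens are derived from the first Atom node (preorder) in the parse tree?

lit

[Expr [Term [Term [Factor [Prim [Prim [Atom lit]] <> [Atom lit]]]] ** [Factor [Factor [Factor [Prim [Atom lit]]] . [Prim [Atom var]]] . [Prim [Prim [Atom lit]] <> [Atom lit]]]]]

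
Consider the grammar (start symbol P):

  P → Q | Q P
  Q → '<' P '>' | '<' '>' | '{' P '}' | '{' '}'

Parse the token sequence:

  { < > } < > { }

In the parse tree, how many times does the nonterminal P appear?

[P [Q { [P [Q < >]] }] [P [Q < >] [P [Q { }]]]]

4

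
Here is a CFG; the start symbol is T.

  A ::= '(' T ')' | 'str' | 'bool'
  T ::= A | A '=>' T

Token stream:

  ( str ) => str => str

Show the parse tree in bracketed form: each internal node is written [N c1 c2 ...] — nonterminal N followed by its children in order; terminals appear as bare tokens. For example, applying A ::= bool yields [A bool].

[T [A ( [T [A str]] )] => [T [A str] => [T [A str]]]]

T
A => T
( T ) => T
( A ) => T
( str ) => T
( str ) => A => T
( str ) => str => T
( str ) => str => A
( str ) => str => str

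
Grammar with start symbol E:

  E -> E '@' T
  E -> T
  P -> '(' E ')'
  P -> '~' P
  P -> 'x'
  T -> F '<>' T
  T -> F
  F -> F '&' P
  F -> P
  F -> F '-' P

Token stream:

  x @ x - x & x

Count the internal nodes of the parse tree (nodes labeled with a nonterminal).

12

[E [E [T [F [P x]]]] @ [T [F [F [F [P x]] - [P x]] & [P x]]]]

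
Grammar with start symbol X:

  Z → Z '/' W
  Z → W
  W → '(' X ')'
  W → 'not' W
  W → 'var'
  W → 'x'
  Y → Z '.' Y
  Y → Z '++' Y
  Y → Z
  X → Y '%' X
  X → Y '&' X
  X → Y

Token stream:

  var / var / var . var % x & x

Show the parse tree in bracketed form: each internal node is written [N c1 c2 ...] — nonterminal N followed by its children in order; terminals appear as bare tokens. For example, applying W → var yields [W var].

[X [Y [Z [Z [Z [W var]] / [W var]] / [W var]] . [Y [Z [W var]]]] % [X [Y [Z [W x]]] & [X [Y [Z [W x]]]]]]

X
Y % X
Z . Y % X
Z / W . Y % X
Z / W / W . Y % X
W / W / W . Y % X
var / W / W . Y % X
var / var / W . Y % X
var / var / var . Y % X
var / var / var . Z % X
var / var / var . W % X
var / var / var . var % X
var / var / var . var % Y & X
var / var / var . var % Z & X
var / var / var . var % W & X
var / var / var . var % x & X
var / var / var . var % x & Y
var / var / var . var % x & Z
var / var / var . var % x & W
var / var / var . var % x & x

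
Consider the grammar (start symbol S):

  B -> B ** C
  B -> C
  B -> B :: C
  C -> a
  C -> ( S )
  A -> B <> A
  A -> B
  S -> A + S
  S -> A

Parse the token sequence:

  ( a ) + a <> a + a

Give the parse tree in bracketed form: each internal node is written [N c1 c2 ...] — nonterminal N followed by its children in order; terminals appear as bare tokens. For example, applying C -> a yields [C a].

S
A + S
B + S
C + S
( S ) + S
( A ) + S
( B ) + S
( C ) + S
( a ) + S
( a ) + A + S
( a ) + B <> A + S
( a ) + C <> A + S
( a ) + a <> A + S
( a ) + a <> B + S
( a ) + a <> C + S
( a ) + a <> a + S
( a ) + a <> a + A
( a ) + a <> a + B
( a ) + a <> a + C
( a ) + a <> a + a

[S [A [B [C ( [S [A [B [C a]]]] )]]] + [S [A [B [C a]] <> [A [B [C a]]]] + [S [A [B [C a]]]]]]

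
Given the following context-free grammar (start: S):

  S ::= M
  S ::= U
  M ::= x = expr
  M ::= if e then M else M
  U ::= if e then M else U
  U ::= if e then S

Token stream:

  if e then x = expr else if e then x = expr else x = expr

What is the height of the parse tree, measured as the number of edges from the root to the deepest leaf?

[S [M if e then [M x = expr] else [M if e then [M x = expr] else [M x = expr]]]]

4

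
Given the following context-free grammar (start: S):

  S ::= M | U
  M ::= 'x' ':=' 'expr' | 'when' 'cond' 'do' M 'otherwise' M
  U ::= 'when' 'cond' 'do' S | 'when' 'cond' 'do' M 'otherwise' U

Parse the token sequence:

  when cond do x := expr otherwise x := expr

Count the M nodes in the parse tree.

3

[S [M when cond do [M x := expr] otherwise [M x := expr]]]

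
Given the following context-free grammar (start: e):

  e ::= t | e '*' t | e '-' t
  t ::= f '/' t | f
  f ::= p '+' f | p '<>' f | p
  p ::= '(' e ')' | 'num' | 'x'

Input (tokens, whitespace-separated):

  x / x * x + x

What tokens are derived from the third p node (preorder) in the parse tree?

[e [e [t [f [p x]] / [t [f [p x]]]]] * [t [f [p x] + [f [p x]]]]]

x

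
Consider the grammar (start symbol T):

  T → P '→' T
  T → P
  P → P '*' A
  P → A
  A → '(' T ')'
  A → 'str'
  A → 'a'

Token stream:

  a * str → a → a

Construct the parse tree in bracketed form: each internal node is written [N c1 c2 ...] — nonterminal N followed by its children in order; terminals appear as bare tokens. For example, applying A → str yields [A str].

[T [P [P [A a]] * [A str]] → [T [P [A a]] → [T [P [A a]]]]]

T
P → T
P * A → T
A * A → T
a * A → T
a * str → T
a * str → P → T
a * str → A → T
a * str → a → T
a * str → a → P
a * str → a → A
a * str → a → a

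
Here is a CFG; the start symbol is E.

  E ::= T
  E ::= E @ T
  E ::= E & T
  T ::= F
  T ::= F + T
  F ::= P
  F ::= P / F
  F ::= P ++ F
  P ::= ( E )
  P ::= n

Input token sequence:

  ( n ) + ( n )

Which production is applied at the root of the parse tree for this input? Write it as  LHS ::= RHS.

E ::= T

[E [T [F [P ( [E [T [F [P n]]]] )]] + [T [F [P ( [E [T [F [P n]]]] )]]]]]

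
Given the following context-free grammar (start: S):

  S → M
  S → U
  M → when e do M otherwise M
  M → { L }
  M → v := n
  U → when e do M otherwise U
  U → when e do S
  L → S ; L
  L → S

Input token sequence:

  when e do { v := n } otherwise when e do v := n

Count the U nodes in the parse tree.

2

[S [U when e do [M { [L [S [M v := n]]] }] otherwise [U when e do [S [M v := n]]]]]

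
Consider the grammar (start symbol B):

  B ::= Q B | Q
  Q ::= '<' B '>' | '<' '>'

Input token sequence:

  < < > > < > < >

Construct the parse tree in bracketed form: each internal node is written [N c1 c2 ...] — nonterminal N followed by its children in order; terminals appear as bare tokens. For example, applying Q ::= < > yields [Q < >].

[B [Q < [B [Q < >]] >] [B [Q < >] [B [Q < >]]]]

B
Q B
< B > B
< Q > B
< < > > B
< < > > Q B
< < > > < > B
< < > > < > Q
< < > > < > < >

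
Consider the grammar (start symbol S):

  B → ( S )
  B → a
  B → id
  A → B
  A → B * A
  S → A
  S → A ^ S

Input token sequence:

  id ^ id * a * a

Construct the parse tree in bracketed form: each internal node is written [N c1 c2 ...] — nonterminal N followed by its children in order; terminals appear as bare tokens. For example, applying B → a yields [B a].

[S [A [B id]] ^ [S [A [B id] * [A [B a] * [A [B a]]]]]]

S
A ^ S
B ^ S
id ^ S
id ^ A
id ^ B * A
id ^ id * A
id ^ id * B * A
id ^ id * a * A
id ^ id * a * B
id ^ id * a * a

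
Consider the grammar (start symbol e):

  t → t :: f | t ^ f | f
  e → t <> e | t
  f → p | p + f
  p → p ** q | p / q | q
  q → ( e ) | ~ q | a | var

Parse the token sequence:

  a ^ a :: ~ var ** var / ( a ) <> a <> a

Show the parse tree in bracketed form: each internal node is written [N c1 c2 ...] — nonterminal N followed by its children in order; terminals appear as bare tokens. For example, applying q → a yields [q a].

[e [t [t [t [f [p [q a]]]] ^ [f [p [q a]]]] :: [f [p [p [p [q ~ [q var]]] ** [q var]] / [q ( [e [t [f [p [q a]]]]] )]]]] <> [e [t [f [p [q a]]]] <> [e [t [f [p [q a]]]]]]]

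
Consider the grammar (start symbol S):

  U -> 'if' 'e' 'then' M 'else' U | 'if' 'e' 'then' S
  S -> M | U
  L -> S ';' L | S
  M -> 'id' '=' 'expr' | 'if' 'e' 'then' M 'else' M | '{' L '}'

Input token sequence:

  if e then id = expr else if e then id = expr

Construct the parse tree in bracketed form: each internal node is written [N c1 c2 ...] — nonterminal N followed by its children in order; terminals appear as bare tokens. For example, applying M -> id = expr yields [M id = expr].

[S [U if e then [M id = expr] else [U if e then [S [M id = expr]]]]]

S
U
if e then M else U
if e then id = expr else U
if e then id = expr else if e then S
if e then id = expr else if e then M
if e then id = expr else if e then id = expr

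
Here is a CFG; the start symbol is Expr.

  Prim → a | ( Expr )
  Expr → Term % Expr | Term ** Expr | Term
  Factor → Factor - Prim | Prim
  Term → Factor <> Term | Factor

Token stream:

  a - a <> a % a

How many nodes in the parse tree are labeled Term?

3

[Expr [Term [Factor [Factor [Prim a]] - [Prim a]] <> [Term [Factor [Prim a]]]] % [Expr [Term [Factor [Prim a]]]]]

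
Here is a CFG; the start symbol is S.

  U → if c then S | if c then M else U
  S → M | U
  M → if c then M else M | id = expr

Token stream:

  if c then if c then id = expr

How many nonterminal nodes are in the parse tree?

[S [U if c then [S [U if c then [S [M id = expr]]]]]]

6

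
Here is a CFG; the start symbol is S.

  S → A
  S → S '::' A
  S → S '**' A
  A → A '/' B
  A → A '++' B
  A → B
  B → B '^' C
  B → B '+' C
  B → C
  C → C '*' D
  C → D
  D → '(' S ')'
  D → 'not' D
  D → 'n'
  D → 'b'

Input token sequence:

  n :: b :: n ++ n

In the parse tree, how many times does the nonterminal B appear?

4

[S [S [S [A [B [C [D n]]]]] :: [A [B [C [D b]]]]] :: [A [A [B [C [D n]]]] ++ [B [C [D n]]]]]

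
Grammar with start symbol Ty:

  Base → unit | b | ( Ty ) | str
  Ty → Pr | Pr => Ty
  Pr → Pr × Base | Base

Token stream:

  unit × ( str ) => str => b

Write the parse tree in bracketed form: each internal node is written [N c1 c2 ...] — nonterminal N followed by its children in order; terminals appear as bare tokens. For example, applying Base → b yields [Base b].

Ty
Pr => Ty
Pr × Base => Ty
Base × Base => Ty
unit × Base => Ty
unit × ( Ty ) => Ty
unit × ( Pr ) => Ty
unit × ( Base ) => Ty
unit × ( str ) => Ty
unit × ( str ) => Pr => Ty
unit × ( str ) => Base => Ty
unit × ( str ) => str => Ty
unit × ( str ) => str => Pr
unit × ( str ) => str => Base
unit × ( str ) => str => b

[Ty [Pr [Pr [Base unit]] × [Base ( [Ty [Pr [Base str]]] )]] => [Ty [Pr [Base str]] => [Ty [Pr [Base b]]]]]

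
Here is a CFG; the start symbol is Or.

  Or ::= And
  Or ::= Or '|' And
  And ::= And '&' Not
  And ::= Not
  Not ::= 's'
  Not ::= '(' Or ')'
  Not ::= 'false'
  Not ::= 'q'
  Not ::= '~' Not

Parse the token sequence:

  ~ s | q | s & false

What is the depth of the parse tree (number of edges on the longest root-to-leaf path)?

[Or [Or [Or [And [Not ~ [Not s]]]] | [And [Not q]]] | [And [And [Not s]] & [Not false]]]

6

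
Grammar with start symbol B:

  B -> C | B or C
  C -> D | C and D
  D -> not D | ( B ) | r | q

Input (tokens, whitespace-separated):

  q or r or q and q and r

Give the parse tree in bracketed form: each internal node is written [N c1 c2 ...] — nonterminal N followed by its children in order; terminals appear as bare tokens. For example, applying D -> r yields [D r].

B
B or C
B or C or C
C or C or C
D or C or C
q or C or C
q or D or C
q or r or C
q or r or C and D
q or r or C and D and D
q or r or D and D and D
q or r or q and D and D
q or r or q and q and D
q or r or q and q and r

[B [B [B [C [D q]]] or [C [D r]]] or [C [C [C [D q]] and [D q]] and [D r]]]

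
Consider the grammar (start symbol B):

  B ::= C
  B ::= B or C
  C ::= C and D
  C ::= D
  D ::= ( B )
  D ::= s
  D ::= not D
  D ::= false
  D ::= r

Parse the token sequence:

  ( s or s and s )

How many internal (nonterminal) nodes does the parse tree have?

11

[B [C [D ( [B [B [C [D s]]] or [C [C [D s]] and [D s]]] )]]]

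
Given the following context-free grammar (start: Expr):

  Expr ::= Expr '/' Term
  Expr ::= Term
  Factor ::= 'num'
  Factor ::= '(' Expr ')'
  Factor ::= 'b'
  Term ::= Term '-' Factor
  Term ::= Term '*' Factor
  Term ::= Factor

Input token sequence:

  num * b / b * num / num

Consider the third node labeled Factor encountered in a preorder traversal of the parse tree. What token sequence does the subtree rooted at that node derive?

b

[Expr [Expr [Expr [Term [Term [Factor num]] * [Factor b]]] / [Term [Term [Factor b]] * [Factor num]]] / [Term [Factor num]]]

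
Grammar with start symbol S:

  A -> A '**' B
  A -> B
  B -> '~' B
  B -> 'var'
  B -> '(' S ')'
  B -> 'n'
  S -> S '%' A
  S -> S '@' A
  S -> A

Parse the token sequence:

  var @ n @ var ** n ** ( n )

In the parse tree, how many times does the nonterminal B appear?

6

[S [S [S [A [B var]]] @ [A [B n]]] @ [A [A [A [B var]] ** [B n]] ** [B ( [S [A [B n]]] )]]]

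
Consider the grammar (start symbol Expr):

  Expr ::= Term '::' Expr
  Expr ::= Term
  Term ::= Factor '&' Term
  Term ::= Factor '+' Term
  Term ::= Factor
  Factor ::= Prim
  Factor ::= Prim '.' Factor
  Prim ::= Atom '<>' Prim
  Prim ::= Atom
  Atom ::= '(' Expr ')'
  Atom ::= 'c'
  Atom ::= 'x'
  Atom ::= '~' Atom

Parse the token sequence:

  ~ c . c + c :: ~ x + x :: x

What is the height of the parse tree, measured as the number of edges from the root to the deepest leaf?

[Expr [Term [Factor [Prim [Atom ~ [Atom c]]] . [Factor [Prim [Atom c]]]] + [Term [Factor [Prim [Atom c]]]]] :: [Expr [Term [Factor [Prim [Atom ~ [Atom x]]]] + [Term [Factor [Prim [Atom x]]]]] :: [Expr [Term [Factor [Prim [Atom x]]]]]]]

7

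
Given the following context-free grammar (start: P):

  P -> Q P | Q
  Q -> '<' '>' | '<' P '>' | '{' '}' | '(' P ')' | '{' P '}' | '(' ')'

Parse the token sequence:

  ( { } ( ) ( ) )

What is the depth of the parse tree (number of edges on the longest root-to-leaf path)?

6

[P [Q ( [P [Q { }] [P [Q ( )] [P [Q ( )]]]] )]]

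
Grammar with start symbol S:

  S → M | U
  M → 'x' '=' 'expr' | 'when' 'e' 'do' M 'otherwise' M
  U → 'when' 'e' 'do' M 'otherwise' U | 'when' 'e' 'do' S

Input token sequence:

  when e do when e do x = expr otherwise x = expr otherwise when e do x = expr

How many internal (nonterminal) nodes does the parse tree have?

8

[S [U when e do [M when e do [M x = expr] otherwise [M x = expr]] otherwise [U when e do [S [M x = expr]]]]]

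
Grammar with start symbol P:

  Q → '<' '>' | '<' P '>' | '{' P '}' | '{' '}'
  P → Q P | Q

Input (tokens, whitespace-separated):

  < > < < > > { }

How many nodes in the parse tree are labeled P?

4

[P [Q < >] [P [Q < [P [Q < >]] >] [P [Q { }]]]]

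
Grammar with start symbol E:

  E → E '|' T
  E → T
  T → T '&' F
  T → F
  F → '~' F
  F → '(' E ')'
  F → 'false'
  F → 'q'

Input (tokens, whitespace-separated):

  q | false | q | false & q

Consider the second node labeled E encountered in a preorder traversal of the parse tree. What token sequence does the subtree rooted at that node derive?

q | false | q

[E [E [E [E [T [F q]]] | [T [F false]]] | [T [F q]]] | [T [T [F false]] & [F q]]]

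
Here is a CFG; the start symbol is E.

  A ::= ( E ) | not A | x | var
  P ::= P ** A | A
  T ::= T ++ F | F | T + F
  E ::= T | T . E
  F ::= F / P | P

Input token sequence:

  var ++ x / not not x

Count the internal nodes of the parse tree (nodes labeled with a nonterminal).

[E [T [T [F [P [A var]]]] ++ [F [F [P [A x]]] / [P [A not [A not [A x]]]]]]]

14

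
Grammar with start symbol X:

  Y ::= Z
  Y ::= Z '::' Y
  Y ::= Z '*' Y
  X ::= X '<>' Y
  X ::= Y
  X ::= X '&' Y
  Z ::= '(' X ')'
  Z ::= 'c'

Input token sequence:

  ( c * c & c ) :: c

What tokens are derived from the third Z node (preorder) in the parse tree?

c

[X [Y [Z ( [X [X [Y [Z c] * [Y [Z c]]]] & [Y [Z c]]] )] :: [Y [Z c]]]]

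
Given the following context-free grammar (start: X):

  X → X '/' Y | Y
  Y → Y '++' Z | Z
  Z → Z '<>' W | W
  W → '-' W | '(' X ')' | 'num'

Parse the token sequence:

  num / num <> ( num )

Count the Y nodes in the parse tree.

[X [X [Y [Z [W num]]]] / [Y [Z [Z [W num]] <> [W ( [X [Y [Z [W num]]]] )]]]]

3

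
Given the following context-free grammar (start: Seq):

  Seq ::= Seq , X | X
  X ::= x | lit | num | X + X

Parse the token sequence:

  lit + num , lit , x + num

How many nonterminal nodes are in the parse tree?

[Seq [Seq [Seq [X [X lit] + [X num]]] , [X lit]] , [X [X x] + [X num]]]

10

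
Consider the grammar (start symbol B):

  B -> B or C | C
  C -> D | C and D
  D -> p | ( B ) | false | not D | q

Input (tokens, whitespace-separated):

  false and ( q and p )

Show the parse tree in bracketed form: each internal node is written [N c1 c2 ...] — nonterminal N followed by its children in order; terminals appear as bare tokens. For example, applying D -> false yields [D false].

[B [C [C [D false]] and [D ( [B [C [C [D q]] and [D p]]] )]]]

B
C
C and D
D and D
false and D
false and ( B )
false and ( C )
false and ( C and D )
false and ( D and D )
false and ( q and D )
false and ( q and p )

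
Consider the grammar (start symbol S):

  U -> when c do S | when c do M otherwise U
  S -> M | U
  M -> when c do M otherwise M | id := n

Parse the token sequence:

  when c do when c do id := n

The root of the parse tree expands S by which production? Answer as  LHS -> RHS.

S -> U

[S [U when c do [S [U when c do [S [M id := n]]]]]]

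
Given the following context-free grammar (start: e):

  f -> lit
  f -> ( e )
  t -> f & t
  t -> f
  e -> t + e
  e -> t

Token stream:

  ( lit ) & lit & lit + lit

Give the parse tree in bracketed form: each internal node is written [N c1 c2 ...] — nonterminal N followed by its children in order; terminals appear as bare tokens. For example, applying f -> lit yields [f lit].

e
t + e
f & t + e
( e ) & t + e
( t ) & t + e
( f ) & t + e
( lit ) & t + e
( lit ) & f & t + e
( lit ) & lit & t + e
( lit ) & lit & f + e
( lit ) & lit & lit + e
( lit ) & lit & lit + t
( lit ) & lit & lit + f
( lit ) & lit & lit + lit

[e [t [f ( [e [t [f lit]]] )] & [t [f lit] & [t [f lit]]]] + [e [t [f lit]]]]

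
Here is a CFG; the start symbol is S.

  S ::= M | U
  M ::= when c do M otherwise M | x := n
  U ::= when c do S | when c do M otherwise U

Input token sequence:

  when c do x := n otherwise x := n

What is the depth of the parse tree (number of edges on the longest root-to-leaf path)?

[S [M when c do [M x := n] otherwise [M x := n]]]

3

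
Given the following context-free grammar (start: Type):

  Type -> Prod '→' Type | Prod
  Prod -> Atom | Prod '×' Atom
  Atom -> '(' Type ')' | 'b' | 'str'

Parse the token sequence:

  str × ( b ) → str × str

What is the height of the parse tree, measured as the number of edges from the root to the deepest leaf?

[Type [Prod [Prod [Atom str]] × [Atom ( [Type [Prod [Atom b]]] )]] → [Type [Prod [Prod [Atom str]] × [Atom str]]]]

6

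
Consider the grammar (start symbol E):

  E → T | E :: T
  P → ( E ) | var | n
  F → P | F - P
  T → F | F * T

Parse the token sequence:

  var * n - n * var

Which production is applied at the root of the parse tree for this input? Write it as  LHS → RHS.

[E [T [F [P var]] * [T [F [F [P n]] - [P n]] * [T [F [P var]]]]]]

E → T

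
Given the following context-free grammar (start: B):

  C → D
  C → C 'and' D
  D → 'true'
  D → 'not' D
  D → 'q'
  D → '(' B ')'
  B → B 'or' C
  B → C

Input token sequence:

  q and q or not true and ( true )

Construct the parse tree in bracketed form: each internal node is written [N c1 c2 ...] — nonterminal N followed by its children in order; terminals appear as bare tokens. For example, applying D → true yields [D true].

[B [B [C [C [D q]] and [D q]]] or [C [C [D not [D true]]] and [D ( [B [C [D true]]] )]]]

B
B or C
C or C
C and D or C
D and D or C
q and D or C
q and q or C
q and q or C and D
q and q or D and D
q and q or not D and D
q and q or not true and D
q and q or not true and ( B )
q and q or not true and ( C )
q and q or not true and ( D )
q and q or not true and ( true )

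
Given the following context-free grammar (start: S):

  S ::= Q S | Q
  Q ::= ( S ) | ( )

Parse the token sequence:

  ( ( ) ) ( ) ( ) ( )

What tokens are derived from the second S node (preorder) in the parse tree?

( )

[S [Q ( [S [Q ( )]] )] [S [Q ( )] [S [Q ( )] [S [Q ( )]]]]]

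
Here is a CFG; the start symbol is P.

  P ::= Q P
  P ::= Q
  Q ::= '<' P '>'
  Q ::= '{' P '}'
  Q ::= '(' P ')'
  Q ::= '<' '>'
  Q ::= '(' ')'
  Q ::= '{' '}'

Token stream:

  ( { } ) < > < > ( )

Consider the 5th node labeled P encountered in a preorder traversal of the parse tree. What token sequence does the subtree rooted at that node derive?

( )

[P [Q ( [P [Q { }]] )] [P [Q < >] [P [Q < >] [P [Q ( )]]]]]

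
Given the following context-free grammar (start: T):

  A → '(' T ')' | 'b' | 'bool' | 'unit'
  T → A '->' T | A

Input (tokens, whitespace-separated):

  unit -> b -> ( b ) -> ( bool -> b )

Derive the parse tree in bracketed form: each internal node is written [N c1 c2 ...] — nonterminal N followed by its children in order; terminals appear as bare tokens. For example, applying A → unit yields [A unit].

T
A -> T
unit -> T
unit -> A -> T
unit -> b -> T
unit -> b -> A -> T
unit -> b -> ( T ) -> T
unit -> b -> ( A ) -> T
unit -> b -> ( b ) -> T
unit -> b -> ( b ) -> A
unit -> b -> ( b ) -> ( T )
unit -> b -> ( b ) -> ( A -> T )
unit -> b -> ( b ) -> ( bool -> T )
unit -> b -> ( b ) -> ( bool -> A )
unit -> b -> ( b ) -> ( bool -> b )

[T [A unit] -> [T [A b] -> [T [A ( [T [A b]] )] -> [T [A ( [T [A bool] -> [T [A b]]] )]]]]]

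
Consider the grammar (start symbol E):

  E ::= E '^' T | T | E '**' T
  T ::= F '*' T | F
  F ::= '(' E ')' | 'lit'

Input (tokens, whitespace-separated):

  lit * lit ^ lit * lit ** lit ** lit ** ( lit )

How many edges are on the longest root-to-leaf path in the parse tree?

8

[E [E [E [E [E [T [F lit] * [T [F lit]]]] ^ [T [F lit] * [T [F lit]]]] ** [T [F lit]]] ** [T [F lit]]] ** [T [F ( [E [T [F lit]]] )]]]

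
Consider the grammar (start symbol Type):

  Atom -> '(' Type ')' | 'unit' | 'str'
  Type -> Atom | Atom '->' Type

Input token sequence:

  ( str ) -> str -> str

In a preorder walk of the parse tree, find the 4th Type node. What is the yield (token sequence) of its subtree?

[Type [Atom ( [Type [Atom str]] )] -> [Type [Atom str] -> [Type [Atom str]]]]

str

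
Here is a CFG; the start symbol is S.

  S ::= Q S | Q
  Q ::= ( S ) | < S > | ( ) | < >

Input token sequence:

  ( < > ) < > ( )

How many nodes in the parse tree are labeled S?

[S [Q ( [S [Q < >]] )] [S [Q < >] [S [Q ( )]]]]

4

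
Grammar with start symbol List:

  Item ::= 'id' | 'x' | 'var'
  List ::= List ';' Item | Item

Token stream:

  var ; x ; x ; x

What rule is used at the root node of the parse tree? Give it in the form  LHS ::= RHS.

[List [List [List [List [Item var]] ; [Item x]] ; [Item x]] ; [Item x]]

List ::= List ';' Item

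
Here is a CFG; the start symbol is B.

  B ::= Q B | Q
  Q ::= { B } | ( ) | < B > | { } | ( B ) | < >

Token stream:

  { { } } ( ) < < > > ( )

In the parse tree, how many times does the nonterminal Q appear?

[B [Q { [B [Q { }]] }] [B [Q ( )] [B [Q < [B [Q < >]] >] [B [Q ( )]]]]]

6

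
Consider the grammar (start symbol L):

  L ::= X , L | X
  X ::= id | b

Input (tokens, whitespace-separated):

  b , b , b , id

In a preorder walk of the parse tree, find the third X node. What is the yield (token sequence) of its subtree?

b

[L [X b] , [L [X b] , [L [X b] , [L [X id]]]]]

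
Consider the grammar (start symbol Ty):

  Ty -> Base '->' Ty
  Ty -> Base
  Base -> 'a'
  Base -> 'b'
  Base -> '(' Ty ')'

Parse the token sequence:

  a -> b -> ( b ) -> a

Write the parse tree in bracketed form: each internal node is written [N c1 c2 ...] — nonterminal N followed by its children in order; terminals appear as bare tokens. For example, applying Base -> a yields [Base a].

Ty
Base -> Ty
a -> Ty
a -> Base -> Ty
a -> b -> Ty
a -> b -> Base -> Ty
a -> b -> ( Ty ) -> Ty
a -> b -> ( Base ) -> Ty
a -> b -> ( b ) -> Ty
a -> b -> ( b ) -> Base
a -> b -> ( b ) -> a

[Ty [Base a] -> [Ty [Base b] -> [Ty [Base ( [Ty [Base b]] )] -> [Ty [Base a]]]]]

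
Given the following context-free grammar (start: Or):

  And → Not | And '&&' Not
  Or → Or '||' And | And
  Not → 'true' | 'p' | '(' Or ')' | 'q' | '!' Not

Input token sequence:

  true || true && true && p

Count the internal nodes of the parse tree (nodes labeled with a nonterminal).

[Or [Or [And [Not true]]] || [And [And [And [Not true]] && [Not true]] && [Not p]]]

10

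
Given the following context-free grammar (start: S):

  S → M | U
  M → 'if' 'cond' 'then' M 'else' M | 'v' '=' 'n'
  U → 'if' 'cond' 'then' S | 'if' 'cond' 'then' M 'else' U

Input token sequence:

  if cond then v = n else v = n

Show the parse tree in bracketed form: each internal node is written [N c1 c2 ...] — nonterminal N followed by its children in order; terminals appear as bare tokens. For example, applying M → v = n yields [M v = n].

[S [M if cond then [M v = n] else [M v = n]]]

S
M
if cond then M else M
if cond then v = n else M
if cond then v = n else v = n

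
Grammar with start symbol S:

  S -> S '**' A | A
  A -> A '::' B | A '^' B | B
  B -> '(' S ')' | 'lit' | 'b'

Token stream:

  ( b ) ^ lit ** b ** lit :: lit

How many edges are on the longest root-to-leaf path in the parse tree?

[S [S [S [A [A [B ( [S [A [B b]]] )]] ^ [B lit]]] ** [A [B b]]] ** [A [A [B lit]] :: [B lit]]]

9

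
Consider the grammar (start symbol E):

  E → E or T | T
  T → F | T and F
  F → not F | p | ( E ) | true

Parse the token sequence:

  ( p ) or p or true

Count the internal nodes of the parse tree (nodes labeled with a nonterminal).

[E [E [E [T [F ( [E [T [F p]]] )]]] or [T [F p]]] or [T [F true]]]

12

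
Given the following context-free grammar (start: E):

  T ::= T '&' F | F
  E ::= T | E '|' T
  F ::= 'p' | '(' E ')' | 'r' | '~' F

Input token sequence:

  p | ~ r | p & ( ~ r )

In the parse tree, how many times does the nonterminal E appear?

[E [E [E [T [F p]]] | [T [F ~ [F r]]]] | [T [T [F p]] & [F ( [E [T [F ~ [F r]]]] )]]]

4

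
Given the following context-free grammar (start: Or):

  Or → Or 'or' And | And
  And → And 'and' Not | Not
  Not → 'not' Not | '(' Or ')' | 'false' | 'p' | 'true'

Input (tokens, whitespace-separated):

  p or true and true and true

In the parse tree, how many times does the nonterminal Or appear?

[Or [Or [And [Not p]]] or [And [And [And [Not true]] and [Not true]] and [Not true]]]

2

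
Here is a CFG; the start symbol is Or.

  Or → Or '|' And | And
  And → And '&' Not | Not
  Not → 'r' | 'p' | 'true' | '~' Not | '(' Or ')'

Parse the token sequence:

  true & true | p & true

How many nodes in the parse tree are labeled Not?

4

[Or [Or [And [And [Not true]] & [Not true]]] | [And [And [Not p]] & [Not true]]]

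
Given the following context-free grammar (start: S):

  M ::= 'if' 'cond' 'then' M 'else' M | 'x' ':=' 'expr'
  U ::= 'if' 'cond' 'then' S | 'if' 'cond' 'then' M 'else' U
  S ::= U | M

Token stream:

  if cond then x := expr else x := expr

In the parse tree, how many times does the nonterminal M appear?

[S [M if cond then [M x := expr] else [M x := expr]]]

3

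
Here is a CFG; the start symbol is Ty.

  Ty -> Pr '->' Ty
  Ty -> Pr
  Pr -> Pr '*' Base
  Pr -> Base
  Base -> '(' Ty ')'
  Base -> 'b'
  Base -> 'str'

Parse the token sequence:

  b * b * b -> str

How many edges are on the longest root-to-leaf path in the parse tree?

[Ty [Pr [Pr [Pr [Base b]] * [Base b]] * [Base b]] -> [Ty [Pr [Base str]]]]

5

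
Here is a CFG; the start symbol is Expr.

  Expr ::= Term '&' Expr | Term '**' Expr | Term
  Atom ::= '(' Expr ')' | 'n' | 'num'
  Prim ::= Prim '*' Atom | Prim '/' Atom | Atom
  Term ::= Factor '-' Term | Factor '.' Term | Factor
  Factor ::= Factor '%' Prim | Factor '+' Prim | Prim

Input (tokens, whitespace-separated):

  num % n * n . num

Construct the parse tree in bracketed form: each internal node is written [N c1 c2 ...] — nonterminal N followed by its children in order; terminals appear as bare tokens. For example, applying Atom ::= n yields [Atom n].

Expr
Term
Factor . Term
Factor % Prim . Term
Prim % Prim . Term
Atom % Prim . Term
num % Prim . Term
num % Prim * Atom . Term
num % Atom * Atom . Term
num % n * Atom . Term
num % n * n . Term
num % n * n . Factor
num % n * n . Prim
num % n * n . Atom
num % n * n . num

[Expr [Term [Factor [Factor [Prim [Atom num]]] % [Prim [Prim [Atom n]] * [Atom n]]] . [Term [Factor [Prim [Atom num]]]]]]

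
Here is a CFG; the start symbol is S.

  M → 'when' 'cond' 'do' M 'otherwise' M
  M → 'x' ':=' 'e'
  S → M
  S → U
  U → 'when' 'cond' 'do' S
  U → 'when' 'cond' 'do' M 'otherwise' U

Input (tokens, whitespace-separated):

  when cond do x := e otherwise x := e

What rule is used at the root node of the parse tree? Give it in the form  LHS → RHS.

[S [M when cond do [M x := e] otherwise [M x := e]]]

S → M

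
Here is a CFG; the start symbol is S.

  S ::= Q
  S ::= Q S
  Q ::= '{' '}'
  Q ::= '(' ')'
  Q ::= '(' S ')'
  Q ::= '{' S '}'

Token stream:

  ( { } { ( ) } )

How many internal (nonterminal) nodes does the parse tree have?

8

[S [Q ( [S [Q { }] [S [Q { [S [Q ( )]] }]]] )]]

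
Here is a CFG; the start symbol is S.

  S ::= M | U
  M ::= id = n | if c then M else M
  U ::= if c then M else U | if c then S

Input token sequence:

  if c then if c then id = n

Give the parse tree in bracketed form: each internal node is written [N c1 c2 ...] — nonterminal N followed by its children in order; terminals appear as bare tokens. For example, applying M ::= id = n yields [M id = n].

[S [U if c then [S [U if c then [S [M id = n]]]]]]

S
U
if c then S
if c then U
if c then if c then S
if c then if c then M
if c then if c then id = n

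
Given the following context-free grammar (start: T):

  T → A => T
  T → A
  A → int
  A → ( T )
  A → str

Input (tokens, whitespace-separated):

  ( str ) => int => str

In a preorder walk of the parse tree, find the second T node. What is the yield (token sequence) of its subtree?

str

[T [A ( [T [A str]] )] => [T [A int] => [T [A str]]]]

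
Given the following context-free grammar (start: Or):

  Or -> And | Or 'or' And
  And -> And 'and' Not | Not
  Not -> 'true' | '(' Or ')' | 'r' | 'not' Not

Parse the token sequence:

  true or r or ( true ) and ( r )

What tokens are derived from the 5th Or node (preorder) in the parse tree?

[Or [Or [Or [And [Not true]]] or [And [Not r]]] or [And [And [Not ( [Or [And [Not true]]] )]] and [Not ( [Or [And [Not r]]] )]]]

r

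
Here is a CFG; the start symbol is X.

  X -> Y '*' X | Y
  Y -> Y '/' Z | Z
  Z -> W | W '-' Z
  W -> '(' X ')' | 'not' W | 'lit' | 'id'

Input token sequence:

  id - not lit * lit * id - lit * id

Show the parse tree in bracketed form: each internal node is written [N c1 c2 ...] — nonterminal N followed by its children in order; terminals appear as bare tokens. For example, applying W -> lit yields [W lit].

[X [Y [Z [W id] - [Z [W not [W lit]]]]] * [X [Y [Z [W lit]]] * [X [Y [Z [W id] - [Z [W lit]]]] * [X [Y [Z [W id]]]]]]]

X
Y * X
Z * X
W - Z * X
id - Z * X
id - W * X
id - not W * X
id - not lit * X
id - not lit * Y * X
id - not lit * Z * X
id - not lit * W * X
id - not lit * lit * X
id - not lit * lit * Y * X
id - not lit * lit * Z * X
id - not lit * lit * W - Z * X
id - not lit * lit * id - Z * X
id - not lit * lit * id - W * X
id - not lit * lit * id - lit * X
id - not lit * lit * id - lit * Y
id - not lit * lit * id - lit * Z
id - not lit * lit * id - lit * W
id - not lit * lit * id - lit * id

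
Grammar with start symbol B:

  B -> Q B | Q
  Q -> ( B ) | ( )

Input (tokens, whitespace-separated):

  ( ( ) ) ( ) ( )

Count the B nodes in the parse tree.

[B [Q ( [B [Q ( )]] )] [B [Q ( )] [B [Q ( )]]]]

4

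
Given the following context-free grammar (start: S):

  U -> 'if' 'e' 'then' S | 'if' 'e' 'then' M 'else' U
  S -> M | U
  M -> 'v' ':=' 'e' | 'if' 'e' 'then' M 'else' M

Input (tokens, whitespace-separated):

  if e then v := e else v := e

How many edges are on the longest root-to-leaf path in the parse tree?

[S [M if e then [M v := e] else [M v := e]]]

3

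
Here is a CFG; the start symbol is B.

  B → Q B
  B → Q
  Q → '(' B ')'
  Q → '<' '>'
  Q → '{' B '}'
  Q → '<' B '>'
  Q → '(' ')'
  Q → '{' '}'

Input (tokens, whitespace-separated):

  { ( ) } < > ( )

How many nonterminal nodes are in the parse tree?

8

[B [Q { [B [Q ( )]] }] [B [Q < >] [B [Q ( )]]]]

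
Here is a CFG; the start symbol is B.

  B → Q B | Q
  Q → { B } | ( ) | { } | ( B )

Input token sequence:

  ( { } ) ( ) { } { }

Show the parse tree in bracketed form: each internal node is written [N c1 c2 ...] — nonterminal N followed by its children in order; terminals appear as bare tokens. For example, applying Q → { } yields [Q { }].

B
Q B
( B ) B
( Q ) B
( { } ) B
( { } ) Q B
( { } ) ( ) B
( { } ) ( ) Q B
( { } ) ( ) { } B
( { } ) ( ) { } Q
( { } ) ( ) { } { }

[B [Q ( [B [Q { }]] )] [B [Q ( )] [B [Q { }] [B [Q { }]]]]]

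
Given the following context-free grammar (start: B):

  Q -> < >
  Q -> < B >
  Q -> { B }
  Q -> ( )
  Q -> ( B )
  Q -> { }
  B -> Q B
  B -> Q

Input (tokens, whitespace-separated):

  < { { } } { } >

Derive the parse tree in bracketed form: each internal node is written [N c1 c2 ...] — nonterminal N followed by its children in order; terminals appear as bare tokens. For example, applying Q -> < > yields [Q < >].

[B [Q < [B [Q { [B [Q { }]] }] [B [Q { }]]] >]]

B
Q
< B >
< Q B >
< { B } B >
< { Q } B >
< { { } } B >
< { { } } Q >
< { { } } { } >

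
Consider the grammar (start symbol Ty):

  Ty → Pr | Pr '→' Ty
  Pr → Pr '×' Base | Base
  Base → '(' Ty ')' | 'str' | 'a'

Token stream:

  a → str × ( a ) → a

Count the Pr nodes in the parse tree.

[Ty [Pr [Base a]] → [Ty [Pr [Pr [Base str]] × [Base ( [Ty [Pr [Base a]]] )]] → [Ty [Pr [Base a]]]]]

5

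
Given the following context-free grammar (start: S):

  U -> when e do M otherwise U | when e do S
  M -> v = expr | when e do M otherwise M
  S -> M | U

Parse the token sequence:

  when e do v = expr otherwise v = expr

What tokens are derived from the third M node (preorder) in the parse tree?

v = expr

[S [M when e do [M v = expr] otherwise [M v = expr]]]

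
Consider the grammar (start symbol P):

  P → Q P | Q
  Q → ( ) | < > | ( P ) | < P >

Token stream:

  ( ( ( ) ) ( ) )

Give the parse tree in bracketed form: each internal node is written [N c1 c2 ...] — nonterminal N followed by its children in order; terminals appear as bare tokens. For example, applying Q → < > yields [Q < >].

P
Q
( P )
( Q P )
( ( P ) P )
( ( Q ) P )
( ( ( ) ) P )
( ( ( ) ) Q )
( ( ( ) ) ( ) )

[P [Q ( [P [Q ( [P [Q ( )]] )] [P [Q ( )]]] )]]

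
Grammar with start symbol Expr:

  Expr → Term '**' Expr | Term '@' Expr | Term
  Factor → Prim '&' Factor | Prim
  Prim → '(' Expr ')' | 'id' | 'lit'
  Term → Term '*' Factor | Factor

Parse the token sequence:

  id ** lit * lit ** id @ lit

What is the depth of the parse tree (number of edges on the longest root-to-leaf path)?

7

[Expr [Term [Factor [Prim id]]] ** [Expr [Term [Term [Factor [Prim lit]]] * [Factor [Prim lit]]] ** [Expr [Term [Factor [Prim id]]] @ [Expr [Term [Factor [Prim lit]]]]]]]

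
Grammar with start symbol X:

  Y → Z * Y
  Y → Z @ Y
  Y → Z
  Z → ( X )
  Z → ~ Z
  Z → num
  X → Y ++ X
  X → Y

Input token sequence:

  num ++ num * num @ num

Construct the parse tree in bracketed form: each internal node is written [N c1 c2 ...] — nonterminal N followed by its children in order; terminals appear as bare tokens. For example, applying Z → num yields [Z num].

X
Y ++ X
Z ++ X
num ++ X
num ++ Y
num ++ Z * Y
num ++ num * Y
num ++ num * Z @ Y
num ++ num * num @ Y
num ++ num * num @ Z
num ++ num * num @ num

[X [Y [Z num]] ++ [X [Y [Z num] * [Y [Z num] @ [Y [Z num]]]]]]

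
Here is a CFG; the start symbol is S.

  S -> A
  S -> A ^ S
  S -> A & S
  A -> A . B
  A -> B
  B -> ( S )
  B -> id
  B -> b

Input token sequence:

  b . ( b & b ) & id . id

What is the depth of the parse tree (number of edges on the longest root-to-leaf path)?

[S [A [A [B b]] . [B ( [S [A [B b]] & [S [A [B b]]]] )]] & [S [A [A [B id]] . [B id]]]]

7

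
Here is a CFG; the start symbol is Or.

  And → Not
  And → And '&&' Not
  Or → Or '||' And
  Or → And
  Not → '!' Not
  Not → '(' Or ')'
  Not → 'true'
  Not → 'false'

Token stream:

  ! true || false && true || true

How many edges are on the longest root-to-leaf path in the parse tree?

6

[Or [Or [Or [And [Not ! [Not true]]]] || [And [And [Not false]] && [Not true]]] || [And [Not true]]]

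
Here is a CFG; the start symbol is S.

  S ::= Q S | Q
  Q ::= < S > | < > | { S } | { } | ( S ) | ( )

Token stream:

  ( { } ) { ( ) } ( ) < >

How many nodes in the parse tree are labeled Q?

6

[S [Q ( [S [Q { }]] )] [S [Q { [S [Q ( )]] }] [S [Q ( )] [S [Q < >]]]]]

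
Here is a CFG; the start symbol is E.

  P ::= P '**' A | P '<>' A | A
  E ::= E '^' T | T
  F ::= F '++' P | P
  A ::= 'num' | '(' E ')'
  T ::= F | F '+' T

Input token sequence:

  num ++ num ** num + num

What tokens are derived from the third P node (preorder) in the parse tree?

[E [T [F [F [P [A num]]] ++ [P [P [A num]] ** [A num]]] + [T [F [P [A num]]]]]]

num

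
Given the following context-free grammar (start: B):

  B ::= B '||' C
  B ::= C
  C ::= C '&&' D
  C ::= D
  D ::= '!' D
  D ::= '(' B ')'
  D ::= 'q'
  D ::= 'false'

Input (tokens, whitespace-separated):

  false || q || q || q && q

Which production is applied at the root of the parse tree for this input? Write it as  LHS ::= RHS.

[B [B [B [B [C [D false]]] || [C [D q]]] || [C [D q]]] || [C [C [D q]] && [D q]]]

B ::= B '||' C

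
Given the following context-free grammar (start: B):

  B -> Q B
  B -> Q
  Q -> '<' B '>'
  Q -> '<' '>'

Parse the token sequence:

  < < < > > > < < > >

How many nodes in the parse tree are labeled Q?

[B [Q < [B [Q < [B [Q < >]] >]] >] [B [Q < [B [Q < >]] >]]]

5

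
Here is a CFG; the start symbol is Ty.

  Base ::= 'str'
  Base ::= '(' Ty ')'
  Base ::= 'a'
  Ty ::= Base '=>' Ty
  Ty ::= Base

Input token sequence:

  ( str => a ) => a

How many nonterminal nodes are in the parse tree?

[Ty [Base ( [Ty [Base str] => [Ty [Base a]]] )] => [Ty [Base a]]]

8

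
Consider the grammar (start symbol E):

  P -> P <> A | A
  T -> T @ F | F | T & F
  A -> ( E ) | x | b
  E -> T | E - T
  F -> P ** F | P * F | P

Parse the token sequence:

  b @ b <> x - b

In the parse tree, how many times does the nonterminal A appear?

[E [E [T [T [F [P [A b]]]] @ [F [P [P [A b]] <> [A x]]]]] - [T [F [P [A b]]]]]

4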